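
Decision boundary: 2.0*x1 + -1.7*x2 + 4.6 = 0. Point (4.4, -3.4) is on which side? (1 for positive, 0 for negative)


Compute 2.0 * 4.4 + -1.7 * -3.4 + 4.6
= 8.8 + 5.78 + 4.6
= 19.18
Since 19.18 >= 0, the point is on the positive side.

1


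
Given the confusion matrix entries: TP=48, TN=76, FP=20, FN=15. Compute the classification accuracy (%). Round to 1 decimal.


Accuracy = (TP + TN) / (TP + TN + FP + FN) * 100
= (48 + 76) / (48 + 76 + 20 + 15)
= 124 / 159
= 0.7799
= 78.0%

78.0


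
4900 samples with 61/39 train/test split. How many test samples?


Train samples = 4900 * 61% = 2989
Test samples = 4900 - 2989
= 1911

1911


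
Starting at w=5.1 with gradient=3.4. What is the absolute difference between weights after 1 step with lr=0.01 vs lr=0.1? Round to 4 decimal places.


With lr=0.01: w_new = 5.1 - 0.01 * 3.4 = 5.066
With lr=0.1: w_new = 5.1 - 0.1 * 3.4 = 4.76
Absolute difference = |5.066 - 4.76|
= 0.3060

0.3060


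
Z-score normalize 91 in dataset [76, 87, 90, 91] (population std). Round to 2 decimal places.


Mean = (76 + 87 + 90 + 91) / 4 = 86.0
Variance = sum((x_i - mean)^2) / n = 35.5
Std = sqrt(35.5) = 5.9582
Z = (x - mean) / std
= (91 - 86.0) / 5.9582
= 5.0 / 5.9582
= 0.84

0.84


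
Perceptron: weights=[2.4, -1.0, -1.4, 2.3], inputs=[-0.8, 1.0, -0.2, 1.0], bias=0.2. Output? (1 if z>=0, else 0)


z = w . x + b
= 2.4*-0.8 + -1.0*1.0 + -1.4*-0.2 + 2.3*1.0 + 0.2
= -1.92 + -1.0 + 0.28 + 2.3 + 0.2
= -0.34 + 0.2
= -0.14
Since z = -0.14 < 0, output = 0

0


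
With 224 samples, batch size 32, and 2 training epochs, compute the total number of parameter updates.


Iterations per epoch = 224 / 32 = 7
Total updates = iterations_per_epoch * epochs
= 7 * 2
= 14

14


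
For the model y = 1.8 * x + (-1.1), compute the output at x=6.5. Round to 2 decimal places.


y = 1.8 * 6.5 + (-1.1)
= 11.7 + (-1.1)
= 10.60

10.60


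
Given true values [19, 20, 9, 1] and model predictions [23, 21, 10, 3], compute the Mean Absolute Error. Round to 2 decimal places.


Absolute errors: [4, 1, 1, 2]
Sum of absolute errors = 8
MAE = 8 / 4 = 2.00

2.00


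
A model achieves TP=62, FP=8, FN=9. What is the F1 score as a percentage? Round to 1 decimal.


Precision = TP / (TP + FP) = 62 / 70 = 0.8857
Recall = TP / (TP + FN) = 62 / 71 = 0.8732
F1 = 2 * P * R / (P + R)
= 2 * 0.8857 * 0.8732 / (0.8857 + 0.8732)
= 1.5469 / 1.759
= 0.8794
As percentage: 87.9%

87.9


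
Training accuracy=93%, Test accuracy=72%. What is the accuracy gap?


Gap = train_accuracy - test_accuracy
= 93 - 72
= 21%
This large gap strongly indicates overfitting.

21


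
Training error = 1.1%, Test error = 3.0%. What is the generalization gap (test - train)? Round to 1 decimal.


Generalization gap = test_error - train_error
= 3.0 - 1.1
= 1.9%
A small gap suggests good generalization.

1.9


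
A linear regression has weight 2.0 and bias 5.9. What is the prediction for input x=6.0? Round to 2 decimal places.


y = 2.0 * 6.0 + (5.9)
= 12.0 + (5.9)
= 17.90

17.90


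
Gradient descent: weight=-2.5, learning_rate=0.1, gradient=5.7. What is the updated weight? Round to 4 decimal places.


w_new = w_old - lr * gradient
= -2.5 - 0.1 * 5.7
= -2.5 - (0.57)
= -3.0700

-3.0700


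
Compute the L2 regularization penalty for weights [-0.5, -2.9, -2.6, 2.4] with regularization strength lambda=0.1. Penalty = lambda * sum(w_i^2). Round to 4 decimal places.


Squaring each weight:
(-0.5)^2 = 0.25
(-2.9)^2 = 8.41
(-2.6)^2 = 6.76
2.4^2 = 5.76
Sum of squares = 21.18
Penalty = 0.1 * 21.18 = 2.1180

2.1180


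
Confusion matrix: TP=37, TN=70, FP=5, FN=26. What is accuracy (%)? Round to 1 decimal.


Accuracy = (TP + TN) / (TP + TN + FP + FN) * 100
= (37 + 70) / (37 + 70 + 5 + 26)
= 107 / 138
= 0.7754
= 77.5%

77.5


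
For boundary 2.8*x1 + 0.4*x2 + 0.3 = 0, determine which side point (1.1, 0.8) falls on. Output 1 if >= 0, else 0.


Compute 2.8 * 1.1 + 0.4 * 0.8 + 0.3
= 3.08 + 0.32 + 0.3
= 3.7
Since 3.7 >= 0, the point is on the positive side.

1


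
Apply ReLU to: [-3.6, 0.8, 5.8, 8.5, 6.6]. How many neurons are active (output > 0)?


ReLU(x) = max(0, x) for each element:
ReLU(-3.6) = 0
ReLU(0.8) = 0.8
ReLU(5.8) = 5.8
ReLU(8.5) = 8.5
ReLU(6.6) = 6.6
Active neurons (>0): 4

4


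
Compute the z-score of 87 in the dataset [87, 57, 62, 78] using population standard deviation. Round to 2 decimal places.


Mean = (87 + 57 + 62 + 78) / 4 = 71.0
Variance = sum((x_i - mean)^2) / n = 145.5
Std = sqrt(145.5) = 12.0623
Z = (x - mean) / std
= (87 - 71.0) / 12.0623
= 16.0 / 12.0623
= 1.33

1.33


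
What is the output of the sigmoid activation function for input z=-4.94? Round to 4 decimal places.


sigmoid(z) = 1 / (1 + exp(-z))
exp(-(-4.94)) = exp(4.94) = 139.7703
1 + 139.7703 = 140.7703
1 / 140.7703 = 0.0071

0.0071


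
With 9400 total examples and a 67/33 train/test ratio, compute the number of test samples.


Train samples = 9400 * 67% = 6298
Test samples = 9400 - 6298
= 3102

3102


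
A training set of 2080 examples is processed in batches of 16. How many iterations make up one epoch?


Iterations per epoch = dataset_size / batch_size
= 2080 / 16
= 130

130


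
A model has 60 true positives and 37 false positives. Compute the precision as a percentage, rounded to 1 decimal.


Precision = TP / (TP + FP) * 100
= 60 / (60 + 37)
= 60 / 97
= 0.6186
= 61.9%

61.9


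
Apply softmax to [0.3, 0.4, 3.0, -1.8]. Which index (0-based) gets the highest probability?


Softmax is a monotonic transformation, so it preserves the argmax.
We need to find the index of the maximum logit.
Index 0: 0.3
Index 1: 0.4
Index 2: 3.0
Index 3: -1.8
Maximum logit = 3.0 at index 2

2


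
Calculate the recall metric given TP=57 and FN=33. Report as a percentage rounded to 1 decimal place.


Recall = TP / (TP + FN) * 100
= 57 / (57 + 33)
= 57 / 90
= 0.6333
= 63.3%

63.3


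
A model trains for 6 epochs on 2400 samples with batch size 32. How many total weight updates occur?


Iterations per epoch = 2400 / 32 = 75
Total updates = iterations_per_epoch * epochs
= 75 * 6
= 450

450


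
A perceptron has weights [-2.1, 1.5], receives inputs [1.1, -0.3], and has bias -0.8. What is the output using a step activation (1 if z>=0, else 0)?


z = w . x + b
= -2.1*1.1 + 1.5*-0.3 + -0.8
= -2.31 + -0.45 + -0.8
= -2.76 + -0.8
= -3.56
Since z = -3.56 < 0, output = 0

0


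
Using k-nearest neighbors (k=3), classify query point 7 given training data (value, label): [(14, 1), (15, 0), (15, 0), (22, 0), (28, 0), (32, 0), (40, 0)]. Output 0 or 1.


Distances from query 7:
Point 14 (class 1): distance = 7
Point 15 (class 0): distance = 8
Point 15 (class 0): distance = 8
K=3 nearest neighbors: classes = [1, 0, 0]
Votes for class 1: 1 / 3
Majority vote => class 0

0


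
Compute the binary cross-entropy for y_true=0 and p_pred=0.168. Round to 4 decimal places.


For y=0: Loss = -log(1-p)
= -log(1 - 0.168)
= -log(0.832)
= -(-0.1839)
= 0.1839

0.1839


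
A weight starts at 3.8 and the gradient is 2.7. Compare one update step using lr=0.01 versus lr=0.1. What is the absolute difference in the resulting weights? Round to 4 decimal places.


With lr=0.01: w_new = 3.8 - 0.01 * 2.7 = 3.773
With lr=0.1: w_new = 3.8 - 0.1 * 2.7 = 3.53
Absolute difference = |3.773 - 3.53|
= 0.2430

0.2430


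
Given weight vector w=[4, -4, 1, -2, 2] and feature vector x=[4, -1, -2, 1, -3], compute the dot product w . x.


Element-wise products:
4 * 4 = 16
-4 * -1 = 4
1 * -2 = -2
-2 * 1 = -2
2 * -3 = -6
Sum = 16 + 4 + -2 + -2 + -6
= 10

10


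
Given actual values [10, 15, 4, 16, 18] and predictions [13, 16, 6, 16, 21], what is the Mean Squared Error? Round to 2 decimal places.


Differences: [-3, -1, -2, 0, -3]
Squared errors: [9, 1, 4, 0, 9]
Sum of squared errors = 23
MSE = 23 / 5 = 4.60

4.60


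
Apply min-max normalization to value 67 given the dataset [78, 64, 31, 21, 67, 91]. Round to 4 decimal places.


Min = 21, Max = 91
Range = 91 - 21 = 70
Scaled = (x - min) / (max - min)
= (67 - 21) / 70
= 46 / 70
= 0.6571

0.6571


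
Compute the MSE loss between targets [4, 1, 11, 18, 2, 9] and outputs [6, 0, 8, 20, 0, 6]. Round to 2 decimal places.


Differences: [-2, 1, 3, -2, 2, 3]
Squared errors: [4, 1, 9, 4, 4, 9]
Sum of squared errors = 31
MSE = 31 / 6 = 5.17

5.17


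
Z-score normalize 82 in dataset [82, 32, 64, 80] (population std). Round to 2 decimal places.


Mean = (82 + 32 + 64 + 80) / 4 = 64.5
Variance = sum((x_i - mean)^2) / n = 400.75
Std = sqrt(400.75) = 20.0187
Z = (x - mean) / std
= (82 - 64.5) / 20.0187
= 17.5 / 20.0187
= 0.87

0.87


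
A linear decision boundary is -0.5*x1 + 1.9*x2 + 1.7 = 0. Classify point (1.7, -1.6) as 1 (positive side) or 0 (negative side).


Compute -0.5 * 1.7 + 1.9 * -1.6 + 1.7
= -0.85 + -3.04 + 1.7
= -2.19
Since -2.19 < 0, the point is on the negative side.

0


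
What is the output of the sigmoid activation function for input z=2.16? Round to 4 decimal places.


sigmoid(z) = 1 / (1 + exp(-z))
exp(-(2.16)) = exp(-2.16) = 0.1153
1 + 0.1153 = 1.1153
1 / 1.1153 = 0.8966

0.8966


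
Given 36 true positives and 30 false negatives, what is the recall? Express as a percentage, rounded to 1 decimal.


Recall = TP / (TP + FN) * 100
= 36 / (36 + 30)
= 36 / 66
= 0.5455
= 54.5%

54.5


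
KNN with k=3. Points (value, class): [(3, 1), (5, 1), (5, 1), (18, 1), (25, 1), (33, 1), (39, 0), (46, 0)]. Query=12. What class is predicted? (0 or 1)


Distances from query 12:
Point 18 (class 1): distance = 6
Point 5 (class 1): distance = 7
Point 5 (class 1): distance = 7
K=3 nearest neighbors: classes = [1, 1, 1]
Votes for class 1: 3 / 3
Majority vote => class 1

1


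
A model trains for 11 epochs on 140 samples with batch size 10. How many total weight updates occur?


Iterations per epoch = 140 / 10 = 14
Total updates = iterations_per_epoch * epochs
= 14 * 11
= 154

154


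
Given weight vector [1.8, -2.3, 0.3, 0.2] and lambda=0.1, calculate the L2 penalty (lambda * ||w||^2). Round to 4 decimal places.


Squaring each weight:
1.8^2 = 3.24
(-2.3)^2 = 5.29
0.3^2 = 0.09
0.2^2 = 0.04
Sum of squares = 8.66
Penalty = 0.1 * 8.66 = 0.8660

0.8660


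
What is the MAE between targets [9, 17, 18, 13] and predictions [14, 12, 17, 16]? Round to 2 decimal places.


Absolute errors: [5, 5, 1, 3]
Sum of absolute errors = 14
MAE = 14 / 4 = 3.50

3.50


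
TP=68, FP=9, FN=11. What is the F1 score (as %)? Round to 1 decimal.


Precision = TP / (TP + FP) = 68 / 77 = 0.8831
Recall = TP / (TP + FN) = 68 / 79 = 0.8608
F1 = 2 * P * R / (P + R)
= 2 * 0.8831 * 0.8608 / (0.8831 + 0.8608)
= 1.5203 / 1.7439
= 0.8718
As percentage: 87.2%

87.2


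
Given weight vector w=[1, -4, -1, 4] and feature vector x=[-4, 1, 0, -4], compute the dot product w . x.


Element-wise products:
1 * -4 = -4
-4 * 1 = -4
-1 * 0 = 0
4 * -4 = -16
Sum = -4 + -4 + 0 + -16
= -24

-24


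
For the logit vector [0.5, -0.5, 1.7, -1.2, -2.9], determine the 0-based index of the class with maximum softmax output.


Softmax is a monotonic transformation, so it preserves the argmax.
We need to find the index of the maximum logit.
Index 0: 0.5
Index 1: -0.5
Index 2: 1.7
Index 3: -1.2
Index 4: -2.9
Maximum logit = 1.7 at index 2

2


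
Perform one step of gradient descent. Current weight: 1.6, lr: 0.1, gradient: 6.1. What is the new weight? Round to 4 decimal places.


w_new = w_old - lr * gradient
= 1.6 - 0.1 * 6.1
= 1.6 - (0.61)
= 0.9900

0.9900


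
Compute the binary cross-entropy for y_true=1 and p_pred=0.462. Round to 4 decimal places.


For y=1: Loss = -log(p)
= -log(0.462)
= -(-0.7722)
= 0.7722

0.7722


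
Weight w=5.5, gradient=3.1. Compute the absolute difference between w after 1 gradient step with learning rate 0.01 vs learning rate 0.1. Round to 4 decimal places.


With lr=0.01: w_new = 5.5 - 0.01 * 3.1 = 5.469
With lr=0.1: w_new = 5.5 - 0.1 * 3.1 = 5.19
Absolute difference = |5.469 - 5.19|
= 0.2790

0.2790


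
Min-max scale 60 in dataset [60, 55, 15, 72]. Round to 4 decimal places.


Min = 15, Max = 72
Range = 72 - 15 = 57
Scaled = (x - min) / (max - min)
= (60 - 15) / 57
= 45 / 57
= 0.7895

0.7895


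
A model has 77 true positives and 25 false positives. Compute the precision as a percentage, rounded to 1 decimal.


Precision = TP / (TP + FP) * 100
= 77 / (77 + 25)
= 77 / 102
= 0.7549
= 75.5%

75.5


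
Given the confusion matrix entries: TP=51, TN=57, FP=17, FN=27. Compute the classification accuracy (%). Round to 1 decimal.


Accuracy = (TP + TN) / (TP + TN + FP + FN) * 100
= (51 + 57) / (51 + 57 + 17 + 27)
= 108 / 152
= 0.7105
= 71.1%

71.1


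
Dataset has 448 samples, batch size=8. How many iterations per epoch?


Iterations per epoch = dataset_size / batch_size
= 448 / 8
= 56

56


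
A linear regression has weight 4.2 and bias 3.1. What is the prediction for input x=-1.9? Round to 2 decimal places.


y = 4.2 * -1.9 + (3.1)
= -7.98 + (3.1)
= -4.88

-4.88


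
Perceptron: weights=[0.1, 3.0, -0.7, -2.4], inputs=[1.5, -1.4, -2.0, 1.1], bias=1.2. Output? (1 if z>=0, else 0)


z = w . x + b
= 0.1*1.5 + 3.0*-1.4 + -0.7*-2.0 + -2.4*1.1 + 1.2
= 0.15 + -4.2 + 1.4 + -2.64 + 1.2
= -5.29 + 1.2
= -4.09
Since z = -4.09 < 0, output = 0

0


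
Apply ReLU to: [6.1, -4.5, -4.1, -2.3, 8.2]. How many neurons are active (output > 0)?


ReLU(x) = max(0, x) for each element:
ReLU(6.1) = 6.1
ReLU(-4.5) = 0
ReLU(-4.1) = 0
ReLU(-2.3) = 0
ReLU(8.2) = 8.2
Active neurons (>0): 2

2


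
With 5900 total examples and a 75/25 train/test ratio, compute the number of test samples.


Train samples = 5900 * 75% = 4425
Test samples = 5900 - 4425
= 1475

1475


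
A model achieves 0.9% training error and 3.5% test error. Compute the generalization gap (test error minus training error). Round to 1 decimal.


Generalization gap = test_error - train_error
= 3.5 - 0.9
= 2.6%
A moderate gap.

2.6


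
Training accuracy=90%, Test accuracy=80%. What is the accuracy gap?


Gap = train_accuracy - test_accuracy
= 90 - 80
= 10%
This moderate gap may indicate mild overfitting.

10


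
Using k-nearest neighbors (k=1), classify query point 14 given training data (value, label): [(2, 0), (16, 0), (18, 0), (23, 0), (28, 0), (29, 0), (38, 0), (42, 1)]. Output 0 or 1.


Distances from query 14:
Point 16 (class 0): distance = 2
K=1 nearest neighbors: classes = [0]
Votes for class 1: 0 / 1
Majority vote => class 0

0


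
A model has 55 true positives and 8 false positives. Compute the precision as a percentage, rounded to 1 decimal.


Precision = TP / (TP + FP) * 100
= 55 / (55 + 8)
= 55 / 63
= 0.873
= 87.3%

87.3


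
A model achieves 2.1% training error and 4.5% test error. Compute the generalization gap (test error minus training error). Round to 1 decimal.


Generalization gap = test_error - train_error
= 4.5 - 2.1
= 2.4%
A moderate gap.

2.4


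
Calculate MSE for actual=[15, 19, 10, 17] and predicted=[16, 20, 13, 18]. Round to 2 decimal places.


Differences: [-1, -1, -3, -1]
Squared errors: [1, 1, 9, 1]
Sum of squared errors = 12
MSE = 12 / 4 = 3.00

3.00


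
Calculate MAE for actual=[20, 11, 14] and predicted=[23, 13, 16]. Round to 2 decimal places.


Absolute errors: [3, 2, 2]
Sum of absolute errors = 7
MAE = 7 / 3 = 2.33

2.33


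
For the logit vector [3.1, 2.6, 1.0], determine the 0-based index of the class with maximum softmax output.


Softmax is a monotonic transformation, so it preserves the argmax.
We need to find the index of the maximum logit.
Index 0: 3.1
Index 1: 2.6
Index 2: 1.0
Maximum logit = 3.1 at index 0

0


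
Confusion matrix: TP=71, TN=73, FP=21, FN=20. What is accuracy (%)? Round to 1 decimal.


Accuracy = (TP + TN) / (TP + TN + FP + FN) * 100
= (71 + 73) / (71 + 73 + 21 + 20)
= 144 / 185
= 0.7784
= 77.8%

77.8


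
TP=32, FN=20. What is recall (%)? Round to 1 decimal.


Recall = TP / (TP + FN) * 100
= 32 / (32 + 20)
= 32 / 52
= 0.6154
= 61.5%

61.5


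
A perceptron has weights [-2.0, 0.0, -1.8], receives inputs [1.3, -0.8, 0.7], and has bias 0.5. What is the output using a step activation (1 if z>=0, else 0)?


z = w . x + b
= -2.0*1.3 + 0.0*-0.8 + -1.8*0.7 + 0.5
= -2.6 + -0.0 + -1.26 + 0.5
= -3.86 + 0.5
= -3.36
Since z = -3.36 < 0, output = 0

0


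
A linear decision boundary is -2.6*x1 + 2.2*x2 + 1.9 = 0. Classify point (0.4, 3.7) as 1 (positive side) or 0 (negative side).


Compute -2.6 * 0.4 + 2.2 * 3.7 + 1.9
= -1.04 + 8.14 + 1.9
= 9.0
Since 9.0 >= 0, the point is on the positive side.

1


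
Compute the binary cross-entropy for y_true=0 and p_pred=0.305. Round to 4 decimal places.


For y=0: Loss = -log(1-p)
= -log(1 - 0.305)
= -log(0.695)
= -(-0.3638)
= 0.3638

0.3638


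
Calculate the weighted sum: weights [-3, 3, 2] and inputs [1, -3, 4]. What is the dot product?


Element-wise products:
-3 * 1 = -3
3 * -3 = -9
2 * 4 = 8
Sum = -3 + -9 + 8
= -4

-4


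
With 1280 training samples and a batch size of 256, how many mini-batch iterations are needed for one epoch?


Iterations per epoch = dataset_size / batch_size
= 1280 / 256
= 5

5


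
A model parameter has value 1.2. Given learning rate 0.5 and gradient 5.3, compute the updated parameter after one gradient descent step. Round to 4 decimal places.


w_new = w_old - lr * gradient
= 1.2 - 0.5 * 5.3
= 1.2 - (2.65)
= -1.4500

-1.4500


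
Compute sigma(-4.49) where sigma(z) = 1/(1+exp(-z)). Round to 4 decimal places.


sigmoid(z) = 1 / (1 + exp(-z))
exp(-(-4.49)) = exp(4.49) = 89.1214
1 + 89.1214 = 90.1214
1 / 90.1214 = 0.0111

0.0111


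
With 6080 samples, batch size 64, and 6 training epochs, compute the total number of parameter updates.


Iterations per epoch = 6080 / 64 = 95
Total updates = iterations_per_epoch * epochs
= 95 * 6
= 570

570


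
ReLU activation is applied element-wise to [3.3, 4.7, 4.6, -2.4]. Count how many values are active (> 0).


ReLU(x) = max(0, x) for each element:
ReLU(3.3) = 3.3
ReLU(4.7) = 4.7
ReLU(4.6) = 4.6
ReLU(-2.4) = 0
Active neurons (>0): 3

3


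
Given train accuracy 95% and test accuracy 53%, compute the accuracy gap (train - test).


Gap = train_accuracy - test_accuracy
= 95 - 53
= 42%
This large gap strongly indicates overfitting.

42


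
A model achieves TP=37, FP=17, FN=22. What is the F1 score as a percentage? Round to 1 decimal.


Precision = TP / (TP + FP) = 37 / 54 = 0.6852
Recall = TP / (TP + FN) = 37 / 59 = 0.6271
F1 = 2 * P * R / (P + R)
= 2 * 0.6852 * 0.6271 / (0.6852 + 0.6271)
= 0.8594 / 1.3123
= 0.6549
As percentage: 65.5%

65.5


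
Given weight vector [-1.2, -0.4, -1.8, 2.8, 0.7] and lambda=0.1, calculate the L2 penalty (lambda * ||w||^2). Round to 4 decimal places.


Squaring each weight:
(-1.2)^2 = 1.44
(-0.4)^2 = 0.16
(-1.8)^2 = 3.24
2.8^2 = 7.84
0.7^2 = 0.49
Sum of squares = 13.17
Penalty = 0.1 * 13.17 = 1.3170

1.3170


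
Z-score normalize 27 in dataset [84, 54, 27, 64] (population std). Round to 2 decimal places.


Mean = (84 + 54 + 27 + 64) / 4 = 57.25
Variance = sum((x_i - mean)^2) / n = 421.6875
Std = sqrt(421.6875) = 20.535
Z = (x - mean) / std
= (27 - 57.25) / 20.535
= -30.25 / 20.535
= -1.47

-1.47


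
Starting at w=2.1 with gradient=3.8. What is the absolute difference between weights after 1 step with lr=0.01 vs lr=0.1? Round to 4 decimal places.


With lr=0.01: w_new = 2.1 - 0.01 * 3.8 = 2.062
With lr=0.1: w_new = 2.1 - 0.1 * 3.8 = 1.72
Absolute difference = |2.062 - 1.72|
= 0.3420

0.3420


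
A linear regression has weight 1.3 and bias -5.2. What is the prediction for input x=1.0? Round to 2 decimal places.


y = 1.3 * 1.0 + (-5.2)
= 1.3 + (-5.2)
= -3.90

-3.90


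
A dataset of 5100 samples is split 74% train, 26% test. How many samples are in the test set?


Train samples = 5100 * 74% = 3774
Test samples = 5100 - 3774
= 1326

1326


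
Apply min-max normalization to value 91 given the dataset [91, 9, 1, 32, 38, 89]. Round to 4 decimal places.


Min = 1, Max = 91
Range = 91 - 1 = 90
Scaled = (x - min) / (max - min)
= (91 - 1) / 90
= 90 / 90
= 1.0000

1.0000


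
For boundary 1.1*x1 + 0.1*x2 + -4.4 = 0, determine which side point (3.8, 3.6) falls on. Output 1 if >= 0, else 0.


Compute 1.1 * 3.8 + 0.1 * 3.6 + -4.4
= 4.18 + 0.36 + -4.4
= 0.14
Since 0.14 >= 0, the point is on the positive side.

1


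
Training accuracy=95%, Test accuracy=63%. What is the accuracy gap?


Gap = train_accuracy - test_accuracy
= 95 - 63
= 32%
This large gap strongly indicates overfitting.

32


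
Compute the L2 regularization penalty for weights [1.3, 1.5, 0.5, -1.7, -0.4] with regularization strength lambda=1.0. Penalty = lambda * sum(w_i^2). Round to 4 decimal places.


Squaring each weight:
1.3^2 = 1.69
1.5^2 = 2.25
0.5^2 = 0.25
(-1.7)^2 = 2.89
(-0.4)^2 = 0.16
Sum of squares = 7.24
Penalty = 1.0 * 7.24 = 7.2400

7.2400


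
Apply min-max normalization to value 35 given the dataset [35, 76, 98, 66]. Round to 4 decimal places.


Min = 35, Max = 98
Range = 98 - 35 = 63
Scaled = (x - min) / (max - min)
= (35 - 35) / 63
= 0 / 63
= 0.0000

0.0000


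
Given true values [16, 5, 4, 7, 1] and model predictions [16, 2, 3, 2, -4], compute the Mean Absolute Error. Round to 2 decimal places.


Absolute errors: [0, 3, 1, 5, 5]
Sum of absolute errors = 14
MAE = 14 / 5 = 2.80

2.80


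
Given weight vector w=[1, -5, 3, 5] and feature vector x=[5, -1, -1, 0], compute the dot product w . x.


Element-wise products:
1 * 5 = 5
-5 * -1 = 5
3 * -1 = -3
5 * 0 = 0
Sum = 5 + 5 + -3 + 0
= 7

7


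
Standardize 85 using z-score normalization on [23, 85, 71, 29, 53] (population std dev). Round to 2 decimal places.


Mean = (23 + 85 + 71 + 29 + 53) / 5 = 52.2
Variance = sum((x_i - mean)^2) / n = 564.16
Std = sqrt(564.16) = 23.7521
Z = (x - mean) / std
= (85 - 52.2) / 23.7521
= 32.8 / 23.7521
= 1.38

1.38


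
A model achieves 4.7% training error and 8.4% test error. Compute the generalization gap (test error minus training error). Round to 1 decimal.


Generalization gap = test_error - train_error
= 8.4 - 4.7
= 3.7%
A moderate gap.

3.7


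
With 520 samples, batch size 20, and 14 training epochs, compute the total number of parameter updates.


Iterations per epoch = 520 / 20 = 26
Total updates = iterations_per_epoch * epochs
= 26 * 14
= 364

364


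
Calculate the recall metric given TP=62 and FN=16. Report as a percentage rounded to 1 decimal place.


Recall = TP / (TP + FN) * 100
= 62 / (62 + 16)
= 62 / 78
= 0.7949
= 79.5%

79.5


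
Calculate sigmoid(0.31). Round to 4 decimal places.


sigmoid(z) = 1 / (1 + exp(-z))
exp(-(0.31)) = exp(-0.31) = 0.7334
1 + 0.7334 = 1.7334
1 / 1.7334 = 0.5769

0.5769


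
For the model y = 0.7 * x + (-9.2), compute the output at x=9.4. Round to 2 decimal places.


y = 0.7 * 9.4 + (-9.2)
= 6.58 + (-9.2)
= -2.62

-2.62


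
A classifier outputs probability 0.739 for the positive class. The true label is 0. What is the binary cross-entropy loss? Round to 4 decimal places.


For y=0: Loss = -log(1-p)
= -log(1 - 0.739)
= -log(0.261)
= -(-1.3432)
= 1.3432

1.3432


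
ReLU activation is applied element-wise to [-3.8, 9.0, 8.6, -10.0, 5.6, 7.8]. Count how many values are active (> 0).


ReLU(x) = max(0, x) for each element:
ReLU(-3.8) = 0
ReLU(9.0) = 9.0
ReLU(8.6) = 8.6
ReLU(-10.0) = 0
ReLU(5.6) = 5.6
ReLU(7.8) = 7.8
Active neurons (>0): 4

4


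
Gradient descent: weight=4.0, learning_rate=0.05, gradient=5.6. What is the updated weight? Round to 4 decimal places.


w_new = w_old - lr * gradient
= 4.0 - 0.05 * 5.6
= 4.0 - (0.28)
= 3.7200

3.7200


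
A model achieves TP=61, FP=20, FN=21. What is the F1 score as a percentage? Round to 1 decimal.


Precision = TP / (TP + FP) = 61 / 81 = 0.7531
Recall = TP / (TP + FN) = 61 / 82 = 0.7439
F1 = 2 * P * R / (P + R)
= 2 * 0.7531 * 0.7439 / (0.7531 + 0.7439)
= 1.1204 / 1.497
= 0.7485
As percentage: 74.8%

74.8


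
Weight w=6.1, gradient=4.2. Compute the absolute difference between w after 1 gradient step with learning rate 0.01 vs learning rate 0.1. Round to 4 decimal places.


With lr=0.01: w_new = 6.1 - 0.01 * 4.2 = 6.058
With lr=0.1: w_new = 6.1 - 0.1 * 4.2 = 5.68
Absolute difference = |6.058 - 5.68|
= 0.3780

0.3780


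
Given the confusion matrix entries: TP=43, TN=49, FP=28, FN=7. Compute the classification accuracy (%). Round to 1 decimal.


Accuracy = (TP + TN) / (TP + TN + FP + FN) * 100
= (43 + 49) / (43 + 49 + 28 + 7)
= 92 / 127
= 0.7244
= 72.4%

72.4


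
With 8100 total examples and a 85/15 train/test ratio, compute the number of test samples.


Train samples = 8100 * 85% = 6885
Test samples = 8100 - 6885
= 1215

1215


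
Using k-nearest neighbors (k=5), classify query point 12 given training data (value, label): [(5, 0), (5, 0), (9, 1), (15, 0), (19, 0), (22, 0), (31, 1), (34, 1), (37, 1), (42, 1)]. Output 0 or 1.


Distances from query 12:
Point 15 (class 0): distance = 3
Point 9 (class 1): distance = 3
Point 5 (class 0): distance = 7
Point 5 (class 0): distance = 7
Point 19 (class 0): distance = 7
K=5 nearest neighbors: classes = [0, 1, 0, 0, 0]
Votes for class 1: 1 / 5
Majority vote => class 0

0


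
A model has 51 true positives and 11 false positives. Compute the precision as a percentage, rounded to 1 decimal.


Precision = TP / (TP + FP) * 100
= 51 / (51 + 11)
= 51 / 62
= 0.8226
= 82.3%

82.3


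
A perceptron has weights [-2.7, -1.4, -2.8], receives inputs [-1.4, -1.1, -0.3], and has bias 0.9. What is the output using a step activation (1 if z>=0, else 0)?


z = w . x + b
= -2.7*-1.4 + -1.4*-1.1 + -2.8*-0.3 + 0.9
= 3.78 + 1.54 + 0.84 + 0.9
= 6.16 + 0.9
= 7.06
Since z = 7.06 >= 0, output = 1

1


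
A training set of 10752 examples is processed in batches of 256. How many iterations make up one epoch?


Iterations per epoch = dataset_size / batch_size
= 10752 / 256
= 42

42


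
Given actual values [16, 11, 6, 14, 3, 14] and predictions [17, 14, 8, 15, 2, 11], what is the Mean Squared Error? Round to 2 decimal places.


Differences: [-1, -3, -2, -1, 1, 3]
Squared errors: [1, 9, 4, 1, 1, 9]
Sum of squared errors = 25
MSE = 25 / 6 = 4.17

4.17


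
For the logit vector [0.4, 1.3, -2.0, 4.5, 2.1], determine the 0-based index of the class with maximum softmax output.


Softmax is a monotonic transformation, so it preserves the argmax.
We need to find the index of the maximum logit.
Index 0: 0.4
Index 1: 1.3
Index 2: -2.0
Index 3: 4.5
Index 4: 2.1
Maximum logit = 4.5 at index 3

3


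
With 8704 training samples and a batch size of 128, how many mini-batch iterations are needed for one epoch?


Iterations per epoch = dataset_size / batch_size
= 8704 / 128
= 68

68


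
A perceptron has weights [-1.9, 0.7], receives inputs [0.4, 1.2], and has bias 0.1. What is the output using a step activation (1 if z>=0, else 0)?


z = w . x + b
= -1.9*0.4 + 0.7*1.2 + 0.1
= -0.76 + 0.84 + 0.1
= 0.08 + 0.1
= 0.18
Since z = 0.18 >= 0, output = 1

1


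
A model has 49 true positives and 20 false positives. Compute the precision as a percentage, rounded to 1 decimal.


Precision = TP / (TP + FP) * 100
= 49 / (49 + 20)
= 49 / 69
= 0.7101
= 71.0%

71.0


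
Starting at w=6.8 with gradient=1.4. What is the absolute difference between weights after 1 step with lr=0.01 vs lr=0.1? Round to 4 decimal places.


With lr=0.01: w_new = 6.8 - 0.01 * 1.4 = 6.786
With lr=0.1: w_new = 6.8 - 0.1 * 1.4 = 6.66
Absolute difference = |6.786 - 6.66|
= 0.1260

0.1260


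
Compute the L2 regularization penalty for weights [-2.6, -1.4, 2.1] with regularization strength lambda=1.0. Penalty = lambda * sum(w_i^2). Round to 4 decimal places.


Squaring each weight:
(-2.6)^2 = 6.76
(-1.4)^2 = 1.96
2.1^2 = 4.41
Sum of squares = 13.13
Penalty = 1.0 * 13.13 = 13.1300

13.1300


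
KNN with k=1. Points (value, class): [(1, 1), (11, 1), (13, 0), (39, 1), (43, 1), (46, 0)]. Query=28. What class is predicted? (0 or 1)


Distances from query 28:
Point 39 (class 1): distance = 11
K=1 nearest neighbors: classes = [1]
Votes for class 1: 1 / 1
Majority vote => class 1

1


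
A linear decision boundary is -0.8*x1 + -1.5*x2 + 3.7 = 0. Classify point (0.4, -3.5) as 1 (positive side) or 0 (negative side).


Compute -0.8 * 0.4 + -1.5 * -3.5 + 3.7
= -0.32 + 5.25 + 3.7
= 8.63
Since 8.63 >= 0, the point is on the positive side.

1


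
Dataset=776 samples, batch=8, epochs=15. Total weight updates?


Iterations per epoch = 776 / 8 = 97
Total updates = iterations_per_epoch * epochs
= 97 * 15
= 1455

1455


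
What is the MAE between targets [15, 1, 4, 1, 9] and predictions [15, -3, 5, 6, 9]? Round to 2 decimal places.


Absolute errors: [0, 4, 1, 5, 0]
Sum of absolute errors = 10
MAE = 10 / 5 = 2.00

2.00


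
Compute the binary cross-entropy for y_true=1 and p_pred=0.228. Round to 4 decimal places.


For y=1: Loss = -log(p)
= -log(0.228)
= -(-1.4784)
= 1.4784

1.4784


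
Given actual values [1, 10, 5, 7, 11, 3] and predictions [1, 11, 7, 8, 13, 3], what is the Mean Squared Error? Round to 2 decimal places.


Differences: [0, -1, -2, -1, -2, 0]
Squared errors: [0, 1, 4, 1, 4, 0]
Sum of squared errors = 10
MSE = 10 / 6 = 1.67

1.67


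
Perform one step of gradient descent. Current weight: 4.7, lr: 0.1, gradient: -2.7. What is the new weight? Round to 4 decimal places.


w_new = w_old - lr * gradient
= 4.7 - 0.1 * -2.7
= 4.7 - (-0.27)
= 4.9700

4.9700


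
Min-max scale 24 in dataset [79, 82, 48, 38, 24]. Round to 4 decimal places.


Min = 24, Max = 82
Range = 82 - 24 = 58
Scaled = (x - min) / (max - min)
= (24 - 24) / 58
= 0 / 58
= 0.0000

0.0000


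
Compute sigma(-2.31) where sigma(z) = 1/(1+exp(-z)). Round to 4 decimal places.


sigmoid(z) = 1 / (1 + exp(-z))
exp(-(-2.31)) = exp(2.31) = 10.0744
1 + 10.0744 = 11.0744
1 / 11.0744 = 0.0903

0.0903


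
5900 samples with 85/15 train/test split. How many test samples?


Train samples = 5900 * 85% = 5015
Test samples = 5900 - 5015
= 885

885


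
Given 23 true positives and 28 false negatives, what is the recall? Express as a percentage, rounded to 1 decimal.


Recall = TP / (TP + FN) * 100
= 23 / (23 + 28)
= 23 / 51
= 0.451
= 45.1%

45.1


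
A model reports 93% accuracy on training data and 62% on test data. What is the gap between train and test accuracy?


Gap = train_accuracy - test_accuracy
= 93 - 62
= 31%
This large gap strongly indicates overfitting.

31


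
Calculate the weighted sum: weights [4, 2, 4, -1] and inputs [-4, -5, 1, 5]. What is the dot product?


Element-wise products:
4 * -4 = -16
2 * -5 = -10
4 * 1 = 4
-1 * 5 = -5
Sum = -16 + -10 + 4 + -5
= -27

-27


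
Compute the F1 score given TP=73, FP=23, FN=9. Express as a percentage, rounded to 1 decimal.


Precision = TP / (TP + FP) = 73 / 96 = 0.7604
Recall = TP / (TP + FN) = 73 / 82 = 0.8902
F1 = 2 * P * R / (P + R)
= 2 * 0.7604 * 0.8902 / (0.7604 + 0.8902)
= 1.3539 / 1.6507
= 0.8202
As percentage: 82.0%

82.0


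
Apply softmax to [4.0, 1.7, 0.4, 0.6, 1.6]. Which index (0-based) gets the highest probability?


Softmax is a monotonic transformation, so it preserves the argmax.
We need to find the index of the maximum logit.
Index 0: 4.0
Index 1: 1.7
Index 2: 0.4
Index 3: 0.6
Index 4: 1.6
Maximum logit = 4.0 at index 0

0


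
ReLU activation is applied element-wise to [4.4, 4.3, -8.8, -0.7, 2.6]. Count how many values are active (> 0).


ReLU(x) = max(0, x) for each element:
ReLU(4.4) = 4.4
ReLU(4.3) = 4.3
ReLU(-8.8) = 0
ReLU(-0.7) = 0
ReLU(2.6) = 2.6
Active neurons (>0): 3

3


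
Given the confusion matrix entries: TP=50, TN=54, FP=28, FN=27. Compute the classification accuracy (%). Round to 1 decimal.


Accuracy = (TP + TN) / (TP + TN + FP + FN) * 100
= (50 + 54) / (50 + 54 + 28 + 27)
= 104 / 159
= 0.6541
= 65.4%

65.4


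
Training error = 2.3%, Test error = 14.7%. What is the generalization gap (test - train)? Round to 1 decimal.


Generalization gap = test_error - train_error
= 14.7 - 2.3
= 12.4%
A large gap suggests overfitting.

12.4


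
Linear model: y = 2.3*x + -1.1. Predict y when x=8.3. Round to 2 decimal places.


y = 2.3 * 8.3 + (-1.1)
= 19.09 + (-1.1)
= 17.99

17.99


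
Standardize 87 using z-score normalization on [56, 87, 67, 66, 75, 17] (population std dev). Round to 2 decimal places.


Mean = (56 + 87 + 67 + 66 + 75 + 17) / 6 = 61.3333
Variance = sum((x_i - mean)^2) / n = 482.2222
Std = sqrt(482.2222) = 21.9596
Z = (x - mean) / std
= (87 - 61.3333) / 21.9596
= 25.6667 / 21.9596
= 1.17

1.17


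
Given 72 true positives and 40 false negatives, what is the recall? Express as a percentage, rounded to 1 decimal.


Recall = TP / (TP + FN) * 100
= 72 / (72 + 40)
= 72 / 112
= 0.6429
= 64.3%

64.3


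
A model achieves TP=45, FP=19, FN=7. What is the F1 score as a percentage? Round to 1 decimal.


Precision = TP / (TP + FP) = 45 / 64 = 0.7031
Recall = TP / (TP + FN) = 45 / 52 = 0.8654
F1 = 2 * P * R / (P + R)
= 2 * 0.7031 * 0.8654 / (0.7031 + 0.8654)
= 1.2169 / 1.5685
= 0.7759
As percentage: 77.6%

77.6


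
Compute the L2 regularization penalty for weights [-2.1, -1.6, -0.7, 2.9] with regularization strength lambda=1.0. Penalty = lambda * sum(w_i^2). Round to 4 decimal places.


Squaring each weight:
(-2.1)^2 = 4.41
(-1.6)^2 = 2.56
(-0.7)^2 = 0.49
2.9^2 = 8.41
Sum of squares = 15.87
Penalty = 1.0 * 15.87 = 15.8700

15.8700


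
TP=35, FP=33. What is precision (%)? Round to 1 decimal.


Precision = TP / (TP + FP) * 100
= 35 / (35 + 33)
= 35 / 68
= 0.5147
= 51.5%

51.5


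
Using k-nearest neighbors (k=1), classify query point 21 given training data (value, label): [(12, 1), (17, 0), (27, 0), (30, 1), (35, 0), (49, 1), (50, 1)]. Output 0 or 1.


Distances from query 21:
Point 17 (class 0): distance = 4
K=1 nearest neighbors: classes = [0]
Votes for class 1: 0 / 1
Majority vote => class 0

0


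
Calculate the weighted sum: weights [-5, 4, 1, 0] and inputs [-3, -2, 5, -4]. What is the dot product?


Element-wise products:
-5 * -3 = 15
4 * -2 = -8
1 * 5 = 5
0 * -4 = 0
Sum = 15 + -8 + 5 + 0
= 12

12


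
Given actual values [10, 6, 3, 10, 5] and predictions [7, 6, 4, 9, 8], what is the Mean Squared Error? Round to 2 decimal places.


Differences: [3, 0, -1, 1, -3]
Squared errors: [9, 0, 1, 1, 9]
Sum of squared errors = 20
MSE = 20 / 5 = 4.00

4.00


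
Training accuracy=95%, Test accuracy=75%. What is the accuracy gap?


Gap = train_accuracy - test_accuracy
= 95 - 75
= 20%
This gap suggests the model is overfitting.

20


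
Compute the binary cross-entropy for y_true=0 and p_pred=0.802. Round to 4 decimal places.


For y=0: Loss = -log(1-p)
= -log(1 - 0.802)
= -log(0.198)
= -(-1.6195)
= 1.6195

1.6195


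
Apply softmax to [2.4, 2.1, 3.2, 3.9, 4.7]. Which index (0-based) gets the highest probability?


Softmax is a monotonic transformation, so it preserves the argmax.
We need to find the index of the maximum logit.
Index 0: 2.4
Index 1: 2.1
Index 2: 3.2
Index 3: 3.9
Index 4: 4.7
Maximum logit = 4.7 at index 4

4


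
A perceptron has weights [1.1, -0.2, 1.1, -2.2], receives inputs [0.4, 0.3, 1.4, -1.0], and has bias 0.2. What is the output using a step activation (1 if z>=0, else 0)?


z = w . x + b
= 1.1*0.4 + -0.2*0.3 + 1.1*1.4 + -2.2*-1.0 + 0.2
= 0.44 + -0.06 + 1.54 + 2.2 + 0.2
= 4.12 + 0.2
= 4.32
Since z = 4.32 >= 0, output = 1

1


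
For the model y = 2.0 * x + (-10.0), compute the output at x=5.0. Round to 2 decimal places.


y = 2.0 * 5.0 + (-10.0)
= 10.0 + (-10.0)
= 0.00

0.00


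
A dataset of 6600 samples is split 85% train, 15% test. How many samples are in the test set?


Train samples = 6600 * 85% = 5610
Test samples = 6600 - 5610
= 990

990


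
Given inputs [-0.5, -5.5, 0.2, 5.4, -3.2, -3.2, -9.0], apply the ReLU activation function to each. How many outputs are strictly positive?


ReLU(x) = max(0, x) for each element:
ReLU(-0.5) = 0
ReLU(-5.5) = 0
ReLU(0.2) = 0.2
ReLU(5.4) = 5.4
ReLU(-3.2) = 0
ReLU(-3.2) = 0
ReLU(-9.0) = 0
Active neurons (>0): 2

2


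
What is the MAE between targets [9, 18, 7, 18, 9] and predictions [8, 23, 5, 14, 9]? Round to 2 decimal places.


Absolute errors: [1, 5, 2, 4, 0]
Sum of absolute errors = 12
MAE = 12 / 5 = 2.40

2.40


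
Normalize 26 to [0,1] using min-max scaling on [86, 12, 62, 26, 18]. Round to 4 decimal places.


Min = 12, Max = 86
Range = 86 - 12 = 74
Scaled = (x - min) / (max - min)
= (26 - 12) / 74
= 14 / 74
= 0.1892

0.1892


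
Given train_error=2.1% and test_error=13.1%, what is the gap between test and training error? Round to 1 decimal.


Generalization gap = test_error - train_error
= 13.1 - 2.1
= 11.0%
A large gap suggests overfitting.

11.0


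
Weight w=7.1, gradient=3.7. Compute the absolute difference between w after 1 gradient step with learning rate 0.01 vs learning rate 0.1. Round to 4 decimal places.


With lr=0.01: w_new = 7.1 - 0.01 * 3.7 = 7.063
With lr=0.1: w_new = 7.1 - 0.1 * 3.7 = 6.73
Absolute difference = |7.063 - 6.73|
= 0.3330

0.3330


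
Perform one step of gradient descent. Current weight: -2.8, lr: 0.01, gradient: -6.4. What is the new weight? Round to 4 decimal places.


w_new = w_old - lr * gradient
= -2.8 - 0.01 * -6.4
= -2.8 - (-0.064)
= -2.7360

-2.7360


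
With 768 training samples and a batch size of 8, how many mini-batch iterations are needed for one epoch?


Iterations per epoch = dataset_size / batch_size
= 768 / 8
= 96

96


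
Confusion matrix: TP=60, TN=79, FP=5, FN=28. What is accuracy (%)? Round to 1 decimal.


Accuracy = (TP + TN) / (TP + TN + FP + FN) * 100
= (60 + 79) / (60 + 79 + 5 + 28)
= 139 / 172
= 0.8081
= 80.8%

80.8


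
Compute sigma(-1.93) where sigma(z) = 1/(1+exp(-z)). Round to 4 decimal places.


sigmoid(z) = 1 / (1 + exp(-z))
exp(-(-1.93)) = exp(1.93) = 6.8895
1 + 6.8895 = 7.8895
1 / 7.8895 = 0.1268

0.1268


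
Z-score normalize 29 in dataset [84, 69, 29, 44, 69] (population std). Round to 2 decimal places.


Mean = (84 + 69 + 29 + 44 + 69) / 5 = 59.0
Variance = sum((x_i - mean)^2) / n = 390.0
Std = sqrt(390.0) = 19.7484
Z = (x - mean) / std
= (29 - 59.0) / 19.7484
= -30.0 / 19.7484
= -1.52

-1.52


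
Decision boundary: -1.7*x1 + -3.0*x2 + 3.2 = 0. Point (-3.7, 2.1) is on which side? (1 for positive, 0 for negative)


Compute -1.7 * -3.7 + -3.0 * 2.1 + 3.2
= 6.29 + -6.3 + 3.2
= 3.19
Since 3.19 >= 0, the point is on the positive side.

1


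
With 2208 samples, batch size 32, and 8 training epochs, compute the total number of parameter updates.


Iterations per epoch = 2208 / 32 = 69
Total updates = iterations_per_epoch * epochs
= 69 * 8
= 552

552


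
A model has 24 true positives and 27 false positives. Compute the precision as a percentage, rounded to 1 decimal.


Precision = TP / (TP + FP) * 100
= 24 / (24 + 27)
= 24 / 51
= 0.4706
= 47.1%

47.1


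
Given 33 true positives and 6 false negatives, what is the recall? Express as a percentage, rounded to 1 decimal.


Recall = TP / (TP + FN) * 100
= 33 / (33 + 6)
= 33 / 39
= 0.8462
= 84.6%

84.6


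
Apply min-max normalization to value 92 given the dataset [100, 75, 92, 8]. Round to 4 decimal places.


Min = 8, Max = 100
Range = 100 - 8 = 92
Scaled = (x - min) / (max - min)
= (92 - 8) / 92
= 84 / 92
= 0.9130

0.9130


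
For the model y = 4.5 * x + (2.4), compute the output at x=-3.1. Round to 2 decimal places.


y = 4.5 * -3.1 + (2.4)
= -13.95 + (2.4)
= -11.55

-11.55


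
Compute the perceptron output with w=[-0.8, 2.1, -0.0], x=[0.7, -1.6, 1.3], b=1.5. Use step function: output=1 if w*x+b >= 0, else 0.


z = w . x + b
= -0.8*0.7 + 2.1*-1.6 + -0.0*1.3 + 1.5
= -0.56 + -3.36 + -0.0 + 1.5
= -3.92 + 1.5
= -2.42
Since z = -2.42 < 0, output = 0

0
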